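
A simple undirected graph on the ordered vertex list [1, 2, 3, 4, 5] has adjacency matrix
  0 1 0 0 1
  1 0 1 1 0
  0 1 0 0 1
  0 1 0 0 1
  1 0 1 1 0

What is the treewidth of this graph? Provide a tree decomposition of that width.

Treewidth 2.
Bags: B1 = {2, 3, 5}  B2 = {2, 4, 5}  B3 = {1, 2, 5}
Tree: B1–B2, B2–B3

The largest bag has 3 vertices, giving width 2; this decomposition certifies tw(G) ≤ 2. The edges 5–3–2–4–5 form a cycle, so G is not a tree and its treewidth is at least 2. Combining the bounds, tw(G) = 2.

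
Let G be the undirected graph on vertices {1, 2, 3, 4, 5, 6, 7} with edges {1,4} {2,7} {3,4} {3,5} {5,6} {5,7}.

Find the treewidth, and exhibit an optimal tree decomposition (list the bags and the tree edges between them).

Treewidth 1.
One optimal decomposition is:
Bags: B1 = {5, 7}  B2 = {2, 7}  B3 = {3, 5}  B4 = {3, 4}  B5 = {5, 6}  B6 = {1, 4}
Tree: B1–B2, B1–B3, B3–B4, B1–B5, B4–B6

Every bag has size at most 2, so the width is 2 − 1 = 1 and tw(G) ≤ 1. Since G has at least one edge (e.g. 7–5), it is not an edgeless graph, so tw(G) ≥ 1. Combining the bounds, tw(G) = 1.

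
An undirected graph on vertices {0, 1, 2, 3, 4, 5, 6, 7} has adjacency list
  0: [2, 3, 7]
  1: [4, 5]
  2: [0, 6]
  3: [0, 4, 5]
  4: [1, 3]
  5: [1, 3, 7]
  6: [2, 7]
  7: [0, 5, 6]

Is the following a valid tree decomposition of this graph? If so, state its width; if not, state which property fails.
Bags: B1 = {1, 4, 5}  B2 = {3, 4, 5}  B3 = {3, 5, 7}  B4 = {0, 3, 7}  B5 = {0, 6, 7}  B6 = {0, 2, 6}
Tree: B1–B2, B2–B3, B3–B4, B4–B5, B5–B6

Checking the three conditions: (i) the bags cover all of {0, 1, 2, 3, 4, 5, 6, 7}; (ii) for each edge, some bag contains both endpoints; (iii) the bags containing any fixed vertex form a subtree. All hold, so the decomposition is valid with width 3 − 1 = 2.

Yes; width 2.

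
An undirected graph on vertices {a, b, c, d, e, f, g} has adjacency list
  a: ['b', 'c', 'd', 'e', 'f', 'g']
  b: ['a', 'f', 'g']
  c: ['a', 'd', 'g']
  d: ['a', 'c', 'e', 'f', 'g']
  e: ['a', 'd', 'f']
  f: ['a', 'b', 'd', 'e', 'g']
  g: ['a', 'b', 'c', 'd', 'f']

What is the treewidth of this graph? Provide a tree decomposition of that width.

Each bag holds 4 vertices, so the decomposition has width 3, which upper-bounds the treewidth. Conversely, {a, c, d, g} is a clique of size 4, and the vertices of any clique must share a bag in every tree decomposition; so some bag has ≥ 4 vertices and tw(G) ≥ 3. Therefore the treewidth is 3.

Treewidth 3.
One optimal decomposition is:
Bags: B1 = {a, d, f, g}  B2 = {a, d, e, f}  B3 = {a, b, f, g}  B4 = {a, c, d, g}
Tree: B1–B2, B1–B3, B1–B4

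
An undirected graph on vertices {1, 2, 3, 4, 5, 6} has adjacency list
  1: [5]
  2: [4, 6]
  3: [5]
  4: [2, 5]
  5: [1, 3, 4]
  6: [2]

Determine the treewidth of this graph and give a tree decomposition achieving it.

Treewidth 1.
One optimal decomposition is:
Bags: B1 = {4, 5}  B2 = {3, 5}  B3 = {1, 5}  B4 = {2, 4}  B5 = {2, 6}
Tree: B1–B2, B1–B3, B1–B4, B4–B5

Every bag has size at most 2, so the width is 2 − 1 = 1 and tw(G) ≤ 1. G has an edge, so its treewidth is at least 1. The upper and lower bounds meet at 1, so that is the treewidth.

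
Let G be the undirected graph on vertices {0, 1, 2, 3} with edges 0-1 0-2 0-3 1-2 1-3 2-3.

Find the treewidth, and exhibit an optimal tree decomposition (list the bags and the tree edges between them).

Treewidth 3.
One optimal decomposition is:
Bags: B1 = {0, 1, 2, 3}
Tree: (single bag)

With just one bag of size 4, the width is 4 − 1 = 3, so tw(G) ≤ 3. Conversely, {0, 1, 2, 3} is a clique of size 4, and the vertices of any clique must share a bag in every tree decomposition; so some bag has ≥ 4 vertices and tw(G) ≥ 3. The upper and lower bounds meet at 3, so that is the treewidth.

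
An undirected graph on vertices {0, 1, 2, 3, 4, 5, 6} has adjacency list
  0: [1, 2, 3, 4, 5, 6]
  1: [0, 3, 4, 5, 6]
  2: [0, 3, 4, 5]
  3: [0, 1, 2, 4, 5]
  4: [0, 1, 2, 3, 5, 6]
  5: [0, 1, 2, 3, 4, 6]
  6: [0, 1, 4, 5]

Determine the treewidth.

A width-4 tree decomposition is:
Bags: B1 = {0, 1, 4, 5, 6}  B2 = {0, 1, 3, 4, 5}  B3 = {0, 2, 3, 4, 5}
Tree: B1–B2, B2–B3
Every bag has size at most 5, so the width is 5 − 1 = 4 and tw(G) ≤ 4. On the other hand G contains the 5-clique {0, 1, 3, 4, 5}. A clique must lie in a single bag of any decomposition, so no decomposition can have width below 4. Therefore the treewidth is 4.

4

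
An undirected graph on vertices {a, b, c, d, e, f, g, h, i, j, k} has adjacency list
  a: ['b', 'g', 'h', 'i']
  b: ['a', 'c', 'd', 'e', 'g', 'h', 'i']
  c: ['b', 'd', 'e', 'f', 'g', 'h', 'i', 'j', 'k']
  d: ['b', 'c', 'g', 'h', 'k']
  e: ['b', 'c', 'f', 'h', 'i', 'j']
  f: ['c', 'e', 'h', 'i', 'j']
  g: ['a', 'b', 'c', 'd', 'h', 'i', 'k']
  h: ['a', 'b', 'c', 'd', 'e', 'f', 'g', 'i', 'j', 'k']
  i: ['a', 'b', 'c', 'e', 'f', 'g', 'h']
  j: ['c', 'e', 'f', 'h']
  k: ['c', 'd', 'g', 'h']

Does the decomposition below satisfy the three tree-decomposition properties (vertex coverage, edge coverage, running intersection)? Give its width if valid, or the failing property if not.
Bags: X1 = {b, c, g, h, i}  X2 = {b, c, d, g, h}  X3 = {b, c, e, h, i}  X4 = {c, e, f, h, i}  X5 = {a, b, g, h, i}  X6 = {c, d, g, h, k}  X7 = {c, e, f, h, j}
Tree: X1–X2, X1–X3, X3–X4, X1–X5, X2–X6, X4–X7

Every vertex of G appears in some bag (union = {a, b, c, d, e, f, g, h, i, j, k}); every edge is covered by a bag; and for each vertex v the set of bags containing v is connected in the bag tree. The decomposition is therefore valid. The largest bag has 5 vertices, so the width is 4.

Yes; width 4.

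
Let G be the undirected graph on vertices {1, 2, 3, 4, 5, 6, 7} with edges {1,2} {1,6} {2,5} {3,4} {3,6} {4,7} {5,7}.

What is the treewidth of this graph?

2

A width-2 tree decomposition is:
Bags: B1 = {3, 4, 6}  B2 = {1, 4, 6}  B3 = {1, 2, 4}  B4 = {2, 4, 5}  B5 = {4, 5, 7}
Tree: B1–B2, B2–B3, B3–B4, B4–B5
The largest bag has 3 vertices, giving width 2; this decomposition certifies tw(G) ≤ 2. For the lower bound, G contains the cycle 4–3–6–1–2–5–7–4, so G is not a forest; only forests have treewidth ≤ 1, hence tw(G) ≥ 2. Hence tw(G) = 2 exactly.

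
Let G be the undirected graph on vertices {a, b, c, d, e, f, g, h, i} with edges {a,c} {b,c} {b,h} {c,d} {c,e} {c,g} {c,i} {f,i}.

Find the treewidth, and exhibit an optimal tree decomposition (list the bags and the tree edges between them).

Treewidth 1.
One optimal decomposition is:
Bags: B1 = {c, i}  B2 = {b, c}  B3 = {b, h}  B4 = {a, c}  B5 = {f, i}  B6 = {c, e}  B7 = {c, g}  B8 = {c, d}
Tree: B1–B2, B2–B3, B1–B4, B1–B5, B4–B6, B2–B7, B7–B8

Every bag has size at most 2, so the width is 2 − 1 = 1 and tw(G) ≤ 1. G has an edge, so its treewidth is at least 1. Therefore the treewidth is 1.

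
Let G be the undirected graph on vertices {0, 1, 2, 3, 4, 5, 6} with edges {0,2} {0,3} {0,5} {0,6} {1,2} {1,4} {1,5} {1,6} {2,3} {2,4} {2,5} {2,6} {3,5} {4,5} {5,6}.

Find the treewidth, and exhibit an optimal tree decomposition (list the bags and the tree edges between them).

The largest bag has 4 vertices, giving width 3; this decomposition certifies tw(G) ≤ 3. On the other hand G contains the 4-clique {0, 2, 3, 5}. A clique must lie in a single bag of any decomposition, so no decomposition can have width below 3. The upper and lower bounds meet at 3, so that is the treewidth.

Treewidth 3.
One optimal decomposition is:
Bags: B1 = {0, 2, 3, 5}  B2 = {0, 2, 5, 6}  B3 = {1, 2, 5, 6}  B4 = {1, 2, 4, 5}
Tree: B1–B2, B2–B3, B3–B4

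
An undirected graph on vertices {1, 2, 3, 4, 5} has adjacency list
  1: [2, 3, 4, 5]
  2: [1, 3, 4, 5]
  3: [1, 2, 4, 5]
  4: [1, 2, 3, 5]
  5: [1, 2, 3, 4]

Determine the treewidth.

4

A width-4 tree decomposition is:
Bags: B1 = {1, 2, 3, 4, 5}
Tree: (single bag)
With just one bag of size 5, the width is 5 − 1 = 4, so tw(G) ≤ 4. For the lower bound, the 5 vertices {1, 2, 3, 4, 5} are pairwise adjacent, and any tree decomposition puts a clique entirely inside one bag — forcing width ≥ 4. The upper and lower bounds meet at 4, so that is the treewidth.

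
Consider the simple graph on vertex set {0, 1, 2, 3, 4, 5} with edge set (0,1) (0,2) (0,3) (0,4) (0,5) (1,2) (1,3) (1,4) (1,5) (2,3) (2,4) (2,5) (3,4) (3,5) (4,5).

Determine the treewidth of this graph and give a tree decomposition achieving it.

A single bag containing all 6 vertices is trivially a valid decomposition of width 5. For the lower bound, the 6 vertices {0, 1, 2, 3, 4, 5} are pairwise adjacent, and any tree decomposition puts a clique entirely inside one bag — forcing width ≥ 5. The upper and lower bounds meet at 5, so that is the treewidth.

Treewidth 5.
One optimal decomposition is:
Bags: B1 = {0, 1, 2, 3, 4, 5}
Tree: (single bag)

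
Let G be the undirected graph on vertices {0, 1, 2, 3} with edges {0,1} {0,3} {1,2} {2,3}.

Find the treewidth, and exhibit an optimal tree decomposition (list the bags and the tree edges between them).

Treewidth 2.
One optimal decomposition is:
Bags: B1 = {1, 2, 3}  B2 = {0, 1, 3}
Tree: B1–B2

The largest bag has 3 vertices, giving width 2; this decomposition certifies tw(G) ≤ 2. For the lower bound, G contains the cycle 1–2–3–0–1, so G is not a forest; only forests have treewidth ≤ 1, hence tw(G) ≥ 2. Hence tw(G) = 2 exactly.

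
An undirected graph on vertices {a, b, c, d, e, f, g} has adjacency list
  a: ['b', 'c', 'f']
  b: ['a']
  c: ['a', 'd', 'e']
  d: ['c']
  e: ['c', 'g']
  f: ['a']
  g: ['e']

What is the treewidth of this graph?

1

A width-1 tree decomposition is:
Bags: B1 = {c, d}  B2 = {a, c}  B3 = {c, e}  B4 = {a, b}  B5 = {e, g}  B6 = {a, f}
Tree: B1–B2, B2–B3, B2–B4, B3–B5, B4–B6
Each bag holds 2 vertices, so the decomposition has width 1, which upper-bounds the treewidth. G has an edge, so its treewidth is at least 1. Hence tw(G) = 1 exactly.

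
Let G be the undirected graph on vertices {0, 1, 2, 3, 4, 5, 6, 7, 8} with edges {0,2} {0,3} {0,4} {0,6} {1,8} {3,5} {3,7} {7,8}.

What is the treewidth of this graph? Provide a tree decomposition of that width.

Treewidth 1.
One optimal decomposition is:
Bags: B1 = {3, 5}  B2 = {3, 7}  B3 = {7, 8}  B4 = {0, 3}  B5 = {1, 8}  B6 = {0, 2}  B7 = {0, 4}  B8 = {0, 6}
Tree: B1–B2, B2–B3, B2–B4, B3–B5, B4–B6, B4–B7, B4–B8

The largest bag has 2 vertices, giving width 1; this decomposition certifies tw(G) ≤ 1. Any graph with an edge has treewidth ≥ 1, and G has the edge 5–3. Hence tw(G) = 1 exactly.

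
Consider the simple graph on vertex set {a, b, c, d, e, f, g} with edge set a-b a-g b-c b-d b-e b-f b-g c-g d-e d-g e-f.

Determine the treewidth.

A width-2 tree decomposition is:
Bags: B1 = {b, d, g}  B2 = {b, c, g}  B3 = {b, d, e}  B4 = {a, b, g}  B5 = {b, e, f}
Tree: B1–B2, B1–B3, B2–B4, B3–B5
Every bag has size at most 3, so the width is 3 − 1 = 2 and tw(G) ≤ 2. Conversely, {b, d, g} is a clique of size 3, and the vertices of any clique must share a bag in every tree decomposition; so some bag has ≥ 3 vertices and tw(G) ≥ 2. Therefore the treewidth is 2.

2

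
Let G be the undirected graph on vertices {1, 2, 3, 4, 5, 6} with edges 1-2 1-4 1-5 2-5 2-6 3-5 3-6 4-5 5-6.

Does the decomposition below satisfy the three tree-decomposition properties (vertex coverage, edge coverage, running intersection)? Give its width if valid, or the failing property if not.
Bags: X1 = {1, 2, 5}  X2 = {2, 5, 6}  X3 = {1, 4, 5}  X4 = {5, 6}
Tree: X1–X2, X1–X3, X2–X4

No — vertex 3 appears in no bag.

A tree decomposition must satisfy three properties: every vertex lies in some bag; for every edge, both endpoints lie together in some bag; and for every vertex, the bags containing it form a connected subtree. Here vertex 3 appears in no bag, so the decomposition is invalid.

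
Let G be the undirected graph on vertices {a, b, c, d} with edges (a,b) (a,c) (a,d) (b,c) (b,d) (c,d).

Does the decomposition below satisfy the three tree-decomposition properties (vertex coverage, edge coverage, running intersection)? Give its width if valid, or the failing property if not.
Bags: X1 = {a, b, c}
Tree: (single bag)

A tree decomposition must satisfy three properties: every vertex lies in some bag; for every edge, both endpoints lie together in some bag; and for every vertex, the bags containing it form a connected subtree. Here vertex d appears in no bag, so the decomposition is invalid.

No — vertex d appears in no bag.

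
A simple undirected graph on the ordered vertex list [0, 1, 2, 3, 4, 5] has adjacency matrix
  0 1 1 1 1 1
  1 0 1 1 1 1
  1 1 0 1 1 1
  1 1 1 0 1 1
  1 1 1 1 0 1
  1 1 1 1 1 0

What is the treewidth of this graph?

A width-5 tree decomposition is:
Bags: B1 = {0, 1, 2, 3, 4, 5}
Tree: (single bag)
A single bag containing all 6 vertices is trivially a valid decomposition of width 5. For the lower bound, the 6 vertices {0, 1, 2, 3, 4, 5} are pairwise adjacent, and any tree decomposition puts a clique entirely inside one bag — forcing width ≥ 5. Combining the bounds, tw(G) = 5.

5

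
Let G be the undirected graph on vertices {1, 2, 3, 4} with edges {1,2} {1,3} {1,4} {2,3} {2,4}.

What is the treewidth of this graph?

A width-2 tree decomposition is:
Bags: B1 = {1, 2, 4}  B2 = {1, 2, 3}
Tree: B1–B2
The largest bag has 3 vertices, giving width 2; this decomposition certifies tw(G) ≤ 2. Conversely, {1, 2, 3} is a clique of size 3, and the vertices of any clique must share a bag in every tree decomposition; so some bag has ≥ 3 vertices and tw(G) ≥ 2. Hence tw(G) = 2 exactly.

2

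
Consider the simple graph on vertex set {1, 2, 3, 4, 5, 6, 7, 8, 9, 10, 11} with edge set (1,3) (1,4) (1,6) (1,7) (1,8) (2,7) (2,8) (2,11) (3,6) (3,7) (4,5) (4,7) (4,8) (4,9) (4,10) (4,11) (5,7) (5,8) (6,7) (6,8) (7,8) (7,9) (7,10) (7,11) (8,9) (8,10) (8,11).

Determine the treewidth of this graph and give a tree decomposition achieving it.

Each bag holds 4 vertices, so the decomposition has width 3, which upper-bounds the treewidth. Conversely, {2, 7, 8, 11} is a clique of size 4, and the vertices of any clique must share a bag in every tree decomposition; so some bag has ≥ 4 vertices and tw(G) ≥ 3. Hence tw(G) = 3 exactly.

Treewidth 3.
One optimal decomposition is:
Bags: B1 = {4, 7, 8, 11}  B2 = {1, 4, 7, 8}  B3 = {4, 7, 8, 9}  B4 = {2, 7, 8, 11}  B5 = {1, 6, 7, 8}  B6 = {4, 5, 7, 8}  B7 = {4, 7, 8, 10}  B8 = {1, 3, 6, 7}
Tree: B1–B2, B2–B3, B1–B4, B2–B5, B1–B6, B3–B7, B5–B8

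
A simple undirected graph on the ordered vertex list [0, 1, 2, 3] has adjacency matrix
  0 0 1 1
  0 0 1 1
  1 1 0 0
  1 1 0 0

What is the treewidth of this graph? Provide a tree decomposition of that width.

Treewidth 2.
Bags: B1 = {0, 1, 2}  B2 = {0, 1, 3}
Tree: B1–B2

The largest bag has 3 vertices, giving width 2; this decomposition certifies tw(G) ≤ 2. The edges 0–2–1–3–0 form a cycle, so G is not a tree and its treewidth is at least 2. Therefore the treewidth is 2.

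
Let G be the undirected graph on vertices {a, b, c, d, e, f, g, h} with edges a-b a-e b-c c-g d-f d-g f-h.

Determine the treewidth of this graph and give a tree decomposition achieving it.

Each bag holds 2 vertices, so the decomposition has width 1, which upper-bounds the treewidth. Any graph with an edge has treewidth ≥ 1, and G has the edge h–f. The upper and lower bounds meet at 1, so that is the treewidth.

Treewidth 1.
Bags: B1 = {f, h}  B2 = {d, f}  B3 = {d, g}  B4 = {c, g}  B5 = {b, c}  B6 = {a, b}  B7 = {a, e}
Tree: B1–B2, B2–B3, B3–B4, B4–B5, B5–B6, B6–B7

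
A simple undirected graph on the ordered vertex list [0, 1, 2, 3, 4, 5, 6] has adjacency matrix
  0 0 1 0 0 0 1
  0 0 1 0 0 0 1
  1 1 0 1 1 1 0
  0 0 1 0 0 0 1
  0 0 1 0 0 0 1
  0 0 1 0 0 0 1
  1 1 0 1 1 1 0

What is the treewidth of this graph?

A width-2 tree decomposition is:
Bags: B1 = {1, 2, 6}  B2 = {0, 2, 6}  B3 = {2, 5, 6}  B4 = {2, 3, 6}  B5 = {2, 4, 6}
Tree: B1–B2, B2–B3, B3–B4, B4–B5
Each bag holds 3 vertices, so the decomposition has width 2, which upper-bounds the treewidth. Since 2–1–6–0–2 is a cycle in G, G is not acyclic. Forests are exactly the graphs of treewidth ≤ 1, so tw(G) ≥ 2. Therefore the treewidth is 2.

2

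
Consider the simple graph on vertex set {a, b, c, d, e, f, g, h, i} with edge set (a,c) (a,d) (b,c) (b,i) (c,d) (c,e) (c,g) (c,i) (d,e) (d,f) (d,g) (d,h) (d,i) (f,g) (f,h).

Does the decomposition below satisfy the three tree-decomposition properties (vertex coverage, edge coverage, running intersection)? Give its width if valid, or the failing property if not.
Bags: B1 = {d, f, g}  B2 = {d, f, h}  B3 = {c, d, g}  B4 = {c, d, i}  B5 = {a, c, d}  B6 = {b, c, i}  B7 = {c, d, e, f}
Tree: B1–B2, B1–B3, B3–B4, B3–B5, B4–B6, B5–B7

No — bags containing vertex f are not connected in the tree.

A tree decomposition must satisfy three properties: every vertex lies in some bag; for every edge, both endpoints lie together in some bag; and for every vertex, the bags containing it form a connected subtree. Here bags containing vertex f are not connected in the tree, so the decomposition is invalid.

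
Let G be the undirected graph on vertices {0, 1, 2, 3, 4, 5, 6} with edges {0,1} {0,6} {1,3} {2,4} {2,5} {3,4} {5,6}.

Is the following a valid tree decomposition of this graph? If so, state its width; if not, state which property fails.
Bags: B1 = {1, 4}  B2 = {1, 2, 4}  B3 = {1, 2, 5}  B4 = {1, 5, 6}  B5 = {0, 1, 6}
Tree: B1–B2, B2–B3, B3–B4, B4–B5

No — vertex 3 appears in no bag.

A tree decomposition must satisfy three properties: every vertex lies in some bag; for every edge, both endpoints lie together in some bag; and for every vertex, the bags containing it form a connected subtree. Here vertex 3 appears in no bag, so the decomposition is invalid.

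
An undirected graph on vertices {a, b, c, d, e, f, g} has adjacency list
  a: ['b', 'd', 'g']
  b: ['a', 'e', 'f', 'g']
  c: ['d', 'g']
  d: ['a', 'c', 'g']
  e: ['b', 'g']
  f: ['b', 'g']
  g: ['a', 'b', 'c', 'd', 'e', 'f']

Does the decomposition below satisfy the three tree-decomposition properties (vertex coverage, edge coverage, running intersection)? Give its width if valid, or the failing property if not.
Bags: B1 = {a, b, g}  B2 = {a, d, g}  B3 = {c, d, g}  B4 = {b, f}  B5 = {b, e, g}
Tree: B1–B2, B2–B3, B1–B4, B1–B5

No — edge (g,f) lies in no bag.

A tree decomposition must satisfy three properties: every vertex lies in some bag; for every edge, both endpoints lie together in some bag; and for every vertex, the bags containing it form a connected subtree. Here edge (g,f) lies in no bag, so the decomposition is invalid.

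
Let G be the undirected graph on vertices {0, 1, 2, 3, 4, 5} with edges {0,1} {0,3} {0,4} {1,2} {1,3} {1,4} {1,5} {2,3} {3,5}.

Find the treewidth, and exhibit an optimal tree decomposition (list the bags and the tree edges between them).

Each bag holds 3 vertices, so the decomposition has width 2, which upper-bounds the treewidth. For the lower bound, the 3 vertices {0, 1, 3} are pairwise adjacent, and any tree decomposition puts a clique entirely inside one bag — forcing width ≥ 2. Combining the bounds, tw(G) = 2.

Treewidth 2.
One such decomposition:
Bags: B1 = {0, 1, 3}  B2 = {0, 1, 4}  B3 = {1, 2, 3}  B4 = {1, 3, 5}
Tree: B1–B2, B1–B3, B1–B4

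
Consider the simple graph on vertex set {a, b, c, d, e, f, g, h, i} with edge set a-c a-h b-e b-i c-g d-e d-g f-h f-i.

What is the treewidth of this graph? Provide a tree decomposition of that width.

Every bag has size at most 3, so the width is 3 − 1 = 2 and tw(G) ≤ 2. Since a–h–f–i–b–e–d–g–c–a is a cycle in G, G is not acyclic. Forests are exactly the graphs of treewidth ≤ 1, so tw(G) ≥ 2. The upper and lower bounds meet at 2, so that is the treewidth.

Treewidth 2.
Bags: B1 = {a, f, h}  B2 = {a, f, i}  B3 = {a, b, i}  B4 = {a, b, e}  B5 = {a, d, e}  B6 = {a, d, g}  B7 = {a, c, g}
Tree: B1–B2, B2–B3, B3–B4, B4–B5, B5–B6, B6–B7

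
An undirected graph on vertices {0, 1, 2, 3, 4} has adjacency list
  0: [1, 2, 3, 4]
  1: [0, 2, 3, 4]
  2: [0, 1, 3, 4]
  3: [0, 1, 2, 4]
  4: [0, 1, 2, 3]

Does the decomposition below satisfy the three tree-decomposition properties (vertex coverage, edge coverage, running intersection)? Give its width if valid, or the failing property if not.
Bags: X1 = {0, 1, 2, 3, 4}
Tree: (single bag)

Checking the three conditions: (i) the bags cover all of {0, 1, 2, 3, 4}; (ii) for each edge, some bag contains both endpoints; (iii) the bags containing any fixed vertex form a subtree. All hold, so the decomposition is valid with width 5 − 1 = 4.

Yes; width 4.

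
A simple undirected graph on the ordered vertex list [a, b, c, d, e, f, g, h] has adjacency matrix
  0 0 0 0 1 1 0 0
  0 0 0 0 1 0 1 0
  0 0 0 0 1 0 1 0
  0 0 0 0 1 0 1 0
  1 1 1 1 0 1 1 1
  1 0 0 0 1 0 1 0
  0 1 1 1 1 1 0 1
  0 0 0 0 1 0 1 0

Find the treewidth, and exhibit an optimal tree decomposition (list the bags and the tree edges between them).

Every bag has size at most 3, so the width is 3 − 1 = 2 and tw(G) ≤ 2. On the other hand G contains the 3-clique {d, e, g}. A clique must lie in a single bag of any decomposition, so no decomposition can have width below 2. Hence tw(G) = 2 exactly.

Treewidth 2.
One optimal decomposition is:
Bags: B1 = {e, f, g}  B2 = {b, e, g}  B3 = {e, g, h}  B4 = {a, e, f}  B5 = {c, e, g}  B6 = {d, e, g}
Tree: B1–B2, B2–B3, B1–B4, B3–B5, B1–B6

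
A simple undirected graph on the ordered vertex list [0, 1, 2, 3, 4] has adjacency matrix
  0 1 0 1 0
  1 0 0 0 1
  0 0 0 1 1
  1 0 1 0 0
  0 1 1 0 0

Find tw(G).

A width-2 tree decomposition is:
Bags: B1 = {0, 1, 3}  B2 = {1, 3, 4}  B3 = {2, 3, 4}
Tree: B1–B2, B2–B3
Every bag has size at most 3, so the width is 3 − 1 = 2 and tw(G) ≤ 2. The edges 3–0–1–4–2–3 form a cycle, so G is not a tree and its treewidth is at least 2. Hence tw(G) = 2 exactly.

2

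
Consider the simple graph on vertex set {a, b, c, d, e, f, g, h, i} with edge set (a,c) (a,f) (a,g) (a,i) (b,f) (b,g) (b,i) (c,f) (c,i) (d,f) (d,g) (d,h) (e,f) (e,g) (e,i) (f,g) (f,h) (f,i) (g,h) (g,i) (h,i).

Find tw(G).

A width-3 tree decomposition is:
Bags: B1 = {a, c, f, i}  B2 = {a, f, g, i}  B3 = {f, g, h, i}  B4 = {e, f, g, i}  B5 = {b, f, g, i}  B6 = {d, f, g, h}
Tree: B1–B2, B2–B3, B3–B4, B4–B5, B3–B6
Each bag holds 4 vertices, so the decomposition has width 3, which upper-bounds the treewidth. On the other hand G contains the 4-clique {d, f, g, h}. A clique must lie in a single bag of any decomposition, so no decomposition can have width below 3. Therefore the treewidth is 3.

3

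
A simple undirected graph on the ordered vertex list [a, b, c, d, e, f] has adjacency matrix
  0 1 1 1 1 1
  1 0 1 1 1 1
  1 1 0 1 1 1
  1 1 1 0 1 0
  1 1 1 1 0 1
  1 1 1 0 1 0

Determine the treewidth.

4

A width-4 tree decomposition is:
Bags: B1 = {a, b, c, d, e}  B2 = {a, b, c, e, f}
Tree: B1–B2
Each bag holds 5 vertices, so the decomposition has width 4, which upper-bounds the treewidth. On the other hand G contains the 5-clique {a, b, c, d, e}. A clique must lie in a single bag of any decomposition, so no decomposition can have width below 4. The upper and lower bounds meet at 4, so that is the treewidth.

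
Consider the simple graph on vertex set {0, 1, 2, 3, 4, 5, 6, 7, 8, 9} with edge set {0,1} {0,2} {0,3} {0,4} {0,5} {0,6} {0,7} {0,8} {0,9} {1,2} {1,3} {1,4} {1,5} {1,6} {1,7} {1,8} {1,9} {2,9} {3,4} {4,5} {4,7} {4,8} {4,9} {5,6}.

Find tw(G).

A width-3 tree decomposition is:
Bags: B1 = {0, 1, 4, 7}  B2 = {0, 1, 4, 5}  B3 = {0, 1, 4, 9}  B4 = {0, 1, 3, 4}  B5 = {0, 1, 2, 9}  B6 = {0, 1, 5, 6}  B7 = {0, 1, 4, 8}
Tree: B1–B2, B2–B3, B2–B4, B3–B5, B2–B6, B1–B7
The largest bag has 4 vertices, giving width 3; this decomposition certifies tw(G) ≤ 3. On the other hand G contains the 4-clique {0, 1, 2, 9}. A clique must lie in a single bag of any decomposition, so no decomposition can have width below 3. Hence tw(G) = 3 exactly.

3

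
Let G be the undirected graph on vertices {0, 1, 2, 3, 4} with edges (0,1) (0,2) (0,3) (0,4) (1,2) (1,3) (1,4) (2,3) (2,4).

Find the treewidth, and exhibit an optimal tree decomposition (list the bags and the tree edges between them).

Every bag has size at most 4, so the width is 4 − 1 = 3 and tw(G) ≤ 3. For the lower bound, the 4 vertices {0, 1, 2, 3} are pairwise adjacent, and any tree decomposition puts a clique entirely inside one bag — forcing width ≥ 3. Combining the bounds, tw(G) = 3.

Treewidth 3.
One optimal decomposition is:
Bags: B1 = {0, 1, 2, 3}  B2 = {0, 1, 2, 4}
Tree: B1–B2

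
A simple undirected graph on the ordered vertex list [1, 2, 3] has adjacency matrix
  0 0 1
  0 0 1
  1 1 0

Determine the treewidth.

A width-1 tree decomposition is:
Bags: B1 = {2, 3}  B2 = {1, 3}
Tree: B1–B2
The largest bag has 2 vertices, giving width 1; this decomposition certifies tw(G) ≤ 1. Any graph with an edge has treewidth ≥ 1, and G has the edge 2–3. Therefore the treewidth is 1.

1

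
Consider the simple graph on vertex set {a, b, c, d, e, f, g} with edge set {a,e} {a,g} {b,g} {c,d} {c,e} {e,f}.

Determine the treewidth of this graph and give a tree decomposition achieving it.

Each bag holds 2 vertices, so the decomposition has width 1, which upper-bounds the treewidth. G has an edge, so its treewidth is at least 1. The upper and lower bounds meet at 1, so that is the treewidth.

Treewidth 1.
One optimal decomposition is:
Bags: B1 = {e, f}  B2 = {c, e}  B3 = {c, d}  B4 = {a, e}  B5 = {a, g}  B6 = {b, g}
Tree: B1–B2, B2–B3, B2–B4, B4–B5, B5–B6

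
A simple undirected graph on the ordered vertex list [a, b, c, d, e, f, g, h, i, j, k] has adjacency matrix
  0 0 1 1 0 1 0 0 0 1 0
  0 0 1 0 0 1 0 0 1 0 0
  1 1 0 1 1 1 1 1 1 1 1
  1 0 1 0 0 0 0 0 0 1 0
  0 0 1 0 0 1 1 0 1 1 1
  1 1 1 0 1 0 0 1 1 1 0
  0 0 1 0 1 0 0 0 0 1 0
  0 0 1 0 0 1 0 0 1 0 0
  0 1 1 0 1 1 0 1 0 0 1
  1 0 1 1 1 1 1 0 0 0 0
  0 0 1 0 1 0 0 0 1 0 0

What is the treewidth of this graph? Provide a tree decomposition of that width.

Each bag holds 4 vertices, so the decomposition has width 3, which upper-bounds the treewidth. On the other hand G contains the 4-clique {a, c, d, j}. A clique must lie in a single bag of any decomposition, so no decomposition can have width below 3. Hence tw(G) = 3 exactly.

Treewidth 3.
Bags: B1 = {c, e, f, i}  B2 = {c, e, f, j}  B3 = {b, c, f, i}  B4 = {a, c, f, j}  B5 = {a, c, d, j}  B6 = {c, e, g, j}  B7 = {c, f, h, i}  B8 = {c, e, i, k}
Tree: B1–B2, B1–B3, B2–B4, B4–B5, B2–B6, B1–B7, B1–B8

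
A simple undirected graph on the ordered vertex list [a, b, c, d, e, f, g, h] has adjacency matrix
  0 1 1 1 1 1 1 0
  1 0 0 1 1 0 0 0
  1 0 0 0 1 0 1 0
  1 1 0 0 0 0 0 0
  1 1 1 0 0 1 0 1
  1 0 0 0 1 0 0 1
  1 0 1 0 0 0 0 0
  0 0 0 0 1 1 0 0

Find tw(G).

A width-2 tree decomposition is:
Bags: B1 = {a, c, e}  B2 = {a, b, e}  B3 = {a, e, f}  B4 = {a, c, g}  B5 = {a, b, d}  B6 = {e, f, h}
Tree: B1–B2, B2–B3, B1–B4, B2–B5, B3–B6
Each bag holds 3 vertices, so the decomposition has width 2, which upper-bounds the treewidth. On the other hand G contains the 3-clique {e, f, h}. A clique must lie in a single bag of any decomposition, so no decomposition can have width below 2. Therefore the treewidth is 2.

2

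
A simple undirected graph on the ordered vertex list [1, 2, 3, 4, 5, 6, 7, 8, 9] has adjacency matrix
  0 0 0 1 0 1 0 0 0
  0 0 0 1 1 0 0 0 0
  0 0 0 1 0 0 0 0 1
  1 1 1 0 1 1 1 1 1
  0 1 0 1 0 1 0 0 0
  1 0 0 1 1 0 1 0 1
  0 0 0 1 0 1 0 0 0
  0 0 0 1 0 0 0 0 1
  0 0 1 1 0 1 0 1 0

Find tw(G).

A width-2 tree decomposition is:
Bags: B1 = {1, 4, 6}  B2 = {4, 6, 9}  B3 = {4, 5, 6}  B4 = {4, 8, 9}  B5 = {2, 4, 5}  B6 = {4, 6, 7}  B7 = {3, 4, 9}
Tree: B1–B2, B2–B3, B2–B4, B3–B5, B3–B6, B2–B7
The largest bag has 3 vertices, giving width 2; this decomposition certifies tw(G) ≤ 2. On the other hand G contains the 3-clique {4, 8, 9}. A clique must lie in a single bag of any decomposition, so no decomposition can have width below 2. Therefore the treewidth is 2.

2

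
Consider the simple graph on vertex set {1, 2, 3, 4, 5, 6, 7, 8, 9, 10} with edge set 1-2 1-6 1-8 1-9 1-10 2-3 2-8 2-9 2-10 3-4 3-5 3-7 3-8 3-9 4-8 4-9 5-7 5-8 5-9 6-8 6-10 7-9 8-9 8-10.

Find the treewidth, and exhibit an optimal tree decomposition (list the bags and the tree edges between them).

Every bag has size at most 4, so the width is 4 − 1 = 3 and tw(G) ≤ 3. On the other hand G contains the 4-clique {1, 2, 8, 9}. A clique must lie in a single bag of any decomposition, so no decomposition can have width below 3. Hence tw(G) = 3 exactly.

Treewidth 3.
One optimal decomposition is:
Bags: B1 = {3, 5, 8, 9}  B2 = {2, 3, 8, 9}  B3 = {3, 5, 7, 9}  B4 = {3, 4, 8, 9}  B5 = {1, 2, 8, 9}  B6 = {1, 2, 8, 10}  B7 = {1, 6, 8, 10}
Tree: B1–B2, B1–B3, B2–B4, B2–B5, B5–B6, B6–B7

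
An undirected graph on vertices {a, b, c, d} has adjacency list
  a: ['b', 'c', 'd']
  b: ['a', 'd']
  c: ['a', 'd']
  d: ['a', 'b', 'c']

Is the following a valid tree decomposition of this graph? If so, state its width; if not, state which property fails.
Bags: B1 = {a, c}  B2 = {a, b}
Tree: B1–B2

A tree decomposition must satisfy three properties: every vertex lies in some bag; for every edge, both endpoints lie together in some bag; and for every vertex, the bags containing it form a connected subtree. Here vertex d appears in no bag, so the decomposition is invalid.

No — vertex d appears in no bag.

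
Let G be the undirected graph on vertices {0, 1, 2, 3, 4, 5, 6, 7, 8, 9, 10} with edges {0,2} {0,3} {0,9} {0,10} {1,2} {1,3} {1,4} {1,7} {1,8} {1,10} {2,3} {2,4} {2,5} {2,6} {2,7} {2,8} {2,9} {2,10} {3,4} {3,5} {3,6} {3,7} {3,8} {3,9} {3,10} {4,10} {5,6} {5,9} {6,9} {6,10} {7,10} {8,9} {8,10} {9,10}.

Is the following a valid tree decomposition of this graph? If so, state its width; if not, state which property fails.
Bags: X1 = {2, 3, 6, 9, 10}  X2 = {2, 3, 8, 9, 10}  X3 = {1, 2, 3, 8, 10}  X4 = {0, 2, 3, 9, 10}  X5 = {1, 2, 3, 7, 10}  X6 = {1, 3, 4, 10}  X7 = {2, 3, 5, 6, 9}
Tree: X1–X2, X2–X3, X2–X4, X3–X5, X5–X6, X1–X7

A tree decomposition must satisfy three properties: every vertex lies in some bag; for every edge, both endpoints lie together in some bag; and for every vertex, the bags containing it form a connected subtree. Here edge (2,4) lies in no bag, so the decomposition is invalid.

No — edge (2,4) lies in no bag.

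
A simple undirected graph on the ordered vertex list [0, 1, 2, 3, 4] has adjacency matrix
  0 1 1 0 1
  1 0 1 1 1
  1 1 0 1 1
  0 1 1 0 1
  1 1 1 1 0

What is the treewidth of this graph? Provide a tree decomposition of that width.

Treewidth 3.
Bags: B1 = {1, 2, 3, 4}  B2 = {0, 1, 2, 4}
Tree: B1–B2

Each bag holds 4 vertices, so the decomposition has width 3, which upper-bounds the treewidth. For the lower bound, the 4 vertices {0, 1, 2, 4} are pairwise adjacent, and any tree decomposition puts a clique entirely inside one bag — forcing width ≥ 3. Therefore the treewidth is 3.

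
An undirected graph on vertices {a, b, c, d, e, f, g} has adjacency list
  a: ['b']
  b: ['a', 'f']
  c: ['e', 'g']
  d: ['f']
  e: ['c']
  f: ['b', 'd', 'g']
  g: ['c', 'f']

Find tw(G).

1

A width-1 tree decomposition is:
Bags: B1 = {f, g}  B2 = {b, f}  B3 = {c, g}  B4 = {c, e}  B5 = {d, f}  B6 = {a, b}
Tree: B1–B2, B1–B3, B3–B4, B1–B5, B2–B6
Each bag holds 2 vertices, so the decomposition has width 1, which upper-bounds the treewidth. Since G has at least one edge (e.g. f–g), it is not an edgeless graph, so tw(G) ≥ 1. The upper and lower bounds meet at 1, so that is the treewidth.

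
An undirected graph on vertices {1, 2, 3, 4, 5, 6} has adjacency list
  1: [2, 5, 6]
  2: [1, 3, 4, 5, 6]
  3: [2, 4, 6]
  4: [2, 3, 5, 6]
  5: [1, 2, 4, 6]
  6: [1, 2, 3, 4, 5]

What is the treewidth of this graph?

3

A width-3 tree decomposition is:
Bags: B1 = {2, 4, 5, 6}  B2 = {1, 2, 5, 6}  B3 = {2, 3, 4, 6}
Tree: B1–B2, B1–B3
Every bag has size at most 4, so the width is 4 − 1 = 3 and tw(G) ≤ 3. For the lower bound, the 4 vertices {1, 2, 5, 6} are pairwise adjacent, and any tree decomposition puts a clique entirely inside one bag — forcing width ≥ 3. Hence tw(G) = 3 exactly.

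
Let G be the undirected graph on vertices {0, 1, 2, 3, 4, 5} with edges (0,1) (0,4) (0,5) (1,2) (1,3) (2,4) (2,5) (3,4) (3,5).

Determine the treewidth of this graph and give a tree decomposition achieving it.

Treewidth 3.
One optimal decomposition is:
Bags: B1 = {0, 1, 4, 5}  B2 = {1, 3, 4, 5}  B3 = {1, 2, 4, 5}
Tree: B1–B2, B2–B3

Every bag has size at most 4, so the width is 4 − 1 = 3 and tw(G) ≤ 3. For the lower bound: the 4 vertex sets {0,5}, {1,3}, {4}, {2} are disjoint, each induces a connected subgraph, and every pair is joined by at least one edge of G. Contracting each set to a single vertex therefore yields K_{4} as a minor, and since treewidth is minor-monotone, tw(G) ≥ tw(K_{4}) = 3. Hence tw(G) = 3 exactly.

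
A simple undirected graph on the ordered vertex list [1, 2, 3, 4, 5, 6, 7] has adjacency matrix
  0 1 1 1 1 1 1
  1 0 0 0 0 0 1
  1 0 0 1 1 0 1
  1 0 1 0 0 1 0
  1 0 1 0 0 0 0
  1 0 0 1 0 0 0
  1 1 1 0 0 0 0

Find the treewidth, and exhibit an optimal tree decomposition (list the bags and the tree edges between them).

Treewidth 2.
One optimal decomposition is:
Bags: B1 = {1, 3, 4}  B2 = {1, 3, 7}  B3 = {1, 2, 7}  B4 = {1, 4, 6}  B5 = {1, 3, 5}
Tree: B1–B2, B2–B3, B1–B4, B2–B5

The largest bag has 3 vertices, giving width 2; this decomposition certifies tw(G) ≤ 2. On the other hand G contains the 3-clique {1, 2, 7}. A clique must lie in a single bag of any decomposition, so no decomposition can have width below 2. The upper and lower bounds meet at 2, so that is the treewidth.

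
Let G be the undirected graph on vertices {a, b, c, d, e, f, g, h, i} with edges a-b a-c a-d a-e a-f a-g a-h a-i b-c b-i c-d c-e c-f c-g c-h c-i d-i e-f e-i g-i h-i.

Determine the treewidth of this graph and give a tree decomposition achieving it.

Treewidth 3.
One optimal decomposition is:
Bags: B1 = {a, c, g, i}  B2 = {a, c, d, i}  B3 = {a, b, c, i}  B4 = {a, c, h, i}  B5 = {a, c, e, i}  B6 = {a, c, e, f}
Tree: B1–B2, B1–B3, B2–B4, B1–B5, B5–B6

Each bag holds 4 vertices, so the decomposition has width 3, which upper-bounds the treewidth. Conversely, {a, c, e, f} is a clique of size 4, and the vertices of any clique must share a bag in every tree decomposition; so some bag has ≥ 4 vertices and tw(G) ≥ 3. Hence tw(G) = 3 exactly.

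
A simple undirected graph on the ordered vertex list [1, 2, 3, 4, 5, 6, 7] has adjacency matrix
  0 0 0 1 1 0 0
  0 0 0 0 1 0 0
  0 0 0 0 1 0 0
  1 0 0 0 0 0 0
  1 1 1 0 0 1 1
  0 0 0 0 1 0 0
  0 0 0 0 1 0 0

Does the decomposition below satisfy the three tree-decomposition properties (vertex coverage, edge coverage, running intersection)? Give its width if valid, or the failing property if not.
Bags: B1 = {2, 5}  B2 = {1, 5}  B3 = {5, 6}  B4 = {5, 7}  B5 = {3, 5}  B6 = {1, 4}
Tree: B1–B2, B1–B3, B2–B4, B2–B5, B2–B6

Yes; width 1.

Vertex coverage: the bags together contain {1, 2, 3, 4, 5, 6, 7}, the full vertex set. Edge coverage: each edge of G has both endpoints in at least one bag. Running intersection: for every vertex, the bags containing it form a connected subtree. All three properties hold, so this is a valid tree decomposition of width max|bag| − 1 = 1, and hence tw(G) ≤ 1.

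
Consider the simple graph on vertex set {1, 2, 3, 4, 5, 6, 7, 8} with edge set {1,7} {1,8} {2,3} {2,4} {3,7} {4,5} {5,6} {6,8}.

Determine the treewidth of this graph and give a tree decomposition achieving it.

Every bag has size at most 3, so the width is 3 − 1 = 2 and tw(G) ≤ 2. The edges 8–6–5–4–2–3–7–1–8 form a cycle, so G is not a tree and its treewidth is at least 2. Hence tw(G) = 2 exactly.

Treewidth 2.
Bags: B1 = {5, 6, 8}  B2 = {4, 5, 8}  B3 = {2, 4, 8}  B4 = {2, 3, 8}  B5 = {3, 7, 8}  B6 = {1, 7, 8}
Tree: B1–B2, B2–B3, B3–B4, B4–B5, B5–B6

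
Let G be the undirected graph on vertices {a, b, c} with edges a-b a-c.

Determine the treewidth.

1

A width-1 tree decomposition is:
Bags: B1 = {a, c}  B2 = {a, b}
Tree: B1–B2
Each bag holds 2 vertices, so the decomposition has width 1, which upper-bounds the treewidth. G has an edge, so its treewidth is at least 1. Combining the bounds, tw(G) = 1.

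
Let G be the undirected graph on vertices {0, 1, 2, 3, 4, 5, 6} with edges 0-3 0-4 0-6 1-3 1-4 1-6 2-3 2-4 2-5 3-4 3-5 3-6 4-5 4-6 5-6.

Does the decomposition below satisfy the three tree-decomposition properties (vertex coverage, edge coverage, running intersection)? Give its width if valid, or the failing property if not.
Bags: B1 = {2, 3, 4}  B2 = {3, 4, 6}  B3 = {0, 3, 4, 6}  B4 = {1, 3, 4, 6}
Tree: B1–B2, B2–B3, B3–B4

No — vertex 5 appears in no bag.

A tree decomposition must satisfy three properties: every vertex lies in some bag; for every edge, both endpoints lie together in some bag; and for every vertex, the bags containing it form a connected subtree. Here vertex 5 appears in no bag, so the decomposition is invalid.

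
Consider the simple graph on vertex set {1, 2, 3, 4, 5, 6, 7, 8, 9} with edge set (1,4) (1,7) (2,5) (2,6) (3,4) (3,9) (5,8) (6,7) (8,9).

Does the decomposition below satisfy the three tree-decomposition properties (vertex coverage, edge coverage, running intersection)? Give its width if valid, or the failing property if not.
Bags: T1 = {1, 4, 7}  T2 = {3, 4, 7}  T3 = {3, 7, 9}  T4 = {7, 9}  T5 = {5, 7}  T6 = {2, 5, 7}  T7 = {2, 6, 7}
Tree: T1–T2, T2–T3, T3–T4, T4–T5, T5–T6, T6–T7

No — vertex 8 appears in no bag.

A tree decomposition must satisfy three properties: every vertex lies in some bag; for every edge, both endpoints lie together in some bag; and for every vertex, the bags containing it form a connected subtree. Here vertex 8 appears in no bag, so the decomposition is invalid.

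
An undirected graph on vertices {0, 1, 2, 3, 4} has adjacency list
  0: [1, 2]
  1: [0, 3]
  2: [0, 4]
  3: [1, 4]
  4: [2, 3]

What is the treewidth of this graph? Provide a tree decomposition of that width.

The largest bag has 3 vertices, giving width 2; this decomposition certifies tw(G) ≤ 2. Since 4–3–1–0–2–4 is a cycle in G, G is not acyclic. Forests are exactly the graphs of treewidth ≤ 1, so tw(G) ≥ 2. Therefore the treewidth is 2.

Treewidth 2.
Bags: B1 = {1, 3, 4}  B2 = {0, 1, 4}  B3 = {0, 2, 4}
Tree: B1–B2, B2–B3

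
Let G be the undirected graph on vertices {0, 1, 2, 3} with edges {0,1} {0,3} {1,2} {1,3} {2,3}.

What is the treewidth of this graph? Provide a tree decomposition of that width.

Treewidth 2.
One optimal decomposition is:
Bags: B1 = {1, 2, 3}  B2 = {0, 1, 3}
Tree: B1–B2

Each bag holds 3 vertices, so the decomposition has width 2, which upper-bounds the treewidth. On the other hand G contains the 3-clique {0, 1, 3}. A clique must lie in a single bag of any decomposition, so no decomposition can have width below 2. Therefore the treewidth is 2.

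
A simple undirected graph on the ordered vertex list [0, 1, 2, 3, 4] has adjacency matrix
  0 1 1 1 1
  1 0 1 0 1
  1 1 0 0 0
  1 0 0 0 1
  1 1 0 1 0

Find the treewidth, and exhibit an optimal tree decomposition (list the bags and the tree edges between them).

Treewidth 2.
Bags: B1 = {0, 3, 4}  B2 = {0, 1, 4}  B3 = {0, 1, 2}
Tree: B1–B2, B2–B3

Each bag holds 3 vertices, so the decomposition has width 2, which upper-bounds the treewidth. For the lower bound, the 3 vertices {0, 1, 2} are pairwise adjacent, and any tree decomposition puts a clique entirely inside one bag — forcing width ≥ 2. The upper and lower bounds meet at 2, so that is the treewidth.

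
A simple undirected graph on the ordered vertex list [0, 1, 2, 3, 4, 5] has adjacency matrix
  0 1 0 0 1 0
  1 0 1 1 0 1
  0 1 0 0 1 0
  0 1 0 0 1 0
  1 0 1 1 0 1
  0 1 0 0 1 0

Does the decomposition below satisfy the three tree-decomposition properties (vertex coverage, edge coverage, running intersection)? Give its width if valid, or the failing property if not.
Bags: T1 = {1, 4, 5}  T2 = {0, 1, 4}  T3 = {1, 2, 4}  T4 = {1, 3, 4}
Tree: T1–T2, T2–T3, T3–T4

Yes; width 2.

Vertex coverage: the bags together contain {0, 1, 2, 3, 4, 5}, the full vertex set. Edge coverage: each edge of G has both endpoints in at least one bag. Running intersection: for every vertex, the bags containing it form a connected subtree. All three properties hold, so this is a valid tree decomposition of width max|bag| − 1 = 2, and hence tw(G) ≤ 2.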